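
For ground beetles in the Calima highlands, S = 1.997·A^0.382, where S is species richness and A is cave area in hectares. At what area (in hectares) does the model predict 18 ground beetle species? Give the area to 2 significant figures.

320 hectares

18 = 1.997 × A^0.382  ⇒  A^0.382 = 18/1.997 = 9.014
ln A = ln(9.014) / 0.382 = 2.1987 / 0.382 = 5.7558
A = e^5.7558 ≈ 316 hectares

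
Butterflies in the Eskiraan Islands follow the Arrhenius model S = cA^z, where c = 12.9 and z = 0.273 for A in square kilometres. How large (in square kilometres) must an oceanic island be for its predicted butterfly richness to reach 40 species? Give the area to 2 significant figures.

63 square kilometres

40 = 12.9 × A^0.273  ⇒  A^0.273 = 40/12.9 = 3.101
ln A = ln(3.101) / 0.273 = 1.1317 / 0.273 = 4.1452
A = e^4.1452 ≈ 63.13 square kilometres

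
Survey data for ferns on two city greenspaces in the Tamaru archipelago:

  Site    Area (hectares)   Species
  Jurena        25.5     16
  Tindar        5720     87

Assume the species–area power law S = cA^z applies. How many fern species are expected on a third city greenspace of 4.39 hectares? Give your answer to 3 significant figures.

9.23

z = ln(87/16) / ln(5720/25.5) = 1.6933 / 5.4130 = 0.3128
c = 16 / 25.5^0.3128 = 16 / 2.754 = 5.809
S₃ = 5.809 × 4.39^0.3128 = 5.809 × 1.588 ≈ 9.228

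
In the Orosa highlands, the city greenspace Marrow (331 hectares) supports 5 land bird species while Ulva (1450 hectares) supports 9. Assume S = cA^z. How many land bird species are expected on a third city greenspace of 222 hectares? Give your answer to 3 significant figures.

z = ln(9/5) / ln(1450/331) = 0.5878 / 1.4772 = 0.3979
c = 5 / 331^0.3979 = 5 / 10.06 = 0.497
S₃ = 0.497 × 222^0.3979 = 0.497 × 8.583 ≈ 4.265

4.27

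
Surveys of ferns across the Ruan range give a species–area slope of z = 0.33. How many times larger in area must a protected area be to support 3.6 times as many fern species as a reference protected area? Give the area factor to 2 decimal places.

(A₂/A₁)^0.33 = 3.6, so A₂/A₁ = 3.6^(1/0.33) = 3.6^3.03
ln(A₂/A₁) = ln 3.6 / 0.33 = 1.2809 / 0.33 = 3.8816
A₂/A₁ = e^3.8816 ≈ 48.5

48.50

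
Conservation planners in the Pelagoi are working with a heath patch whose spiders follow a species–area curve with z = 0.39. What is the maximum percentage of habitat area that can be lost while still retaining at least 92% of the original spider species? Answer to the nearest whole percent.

Need (A_new/A_old)^0.39 = 0.92, so A_new/A_old = 0.92^(1/0.39) = 0.92^2.564
ln(A_new/A_old) = ln 0.92 / 0.39 = -0.0834 / 0.39 = -0.2138
A_new/A_old = e^-0.2138 ≈ 0.8075
Fraction that can be lost = 1 − 0.8075 = 0.1925

19%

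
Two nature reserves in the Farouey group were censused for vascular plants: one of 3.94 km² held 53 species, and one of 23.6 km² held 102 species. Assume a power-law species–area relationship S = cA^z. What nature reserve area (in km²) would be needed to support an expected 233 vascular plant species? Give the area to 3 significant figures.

226 km²

z = ln(102/53) / ln(23.6/3.94) = 0.6547 / 1.7901 = 0.3657
c = 53 / 3.94^0.3657 = 53 / 1.651 = 32.1
A = (233/32.1)^(1/0.3657) ⇒ ln A = ln(7.259)/0.3657 = 5.4199
A = e^5.4199 ≈ 225.9 km²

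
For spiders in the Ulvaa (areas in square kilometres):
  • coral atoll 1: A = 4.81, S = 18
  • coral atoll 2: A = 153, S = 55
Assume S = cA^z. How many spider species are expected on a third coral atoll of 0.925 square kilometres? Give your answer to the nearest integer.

11

z = ln(55/18) / ln(153/4.81) = 1.1170 / 3.4597 = 0.3228
c = 18 / 4.81^0.3228 = 18 / 1.66 = 10.84
S₃ = 10.84 × 0.925^0.3228 = 10.84 × 0.9751 ≈ 10.57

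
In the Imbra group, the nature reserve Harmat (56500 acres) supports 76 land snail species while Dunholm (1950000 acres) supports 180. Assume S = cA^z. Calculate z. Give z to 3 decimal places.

Taking logs: ln S = ln c + z ln A, so z = (ln S₂ − ln S₁)/(ln A₂ − ln A₁).
z = ln(180/76) / ln(1950000/56500) = ln(2.368) / ln(34.51) = 0.8622 / 3.5413 = 0.2435

0.243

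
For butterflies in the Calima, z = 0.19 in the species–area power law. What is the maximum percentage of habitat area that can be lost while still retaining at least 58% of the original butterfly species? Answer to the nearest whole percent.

94%

Need (A_new/A_old)^0.19 = 0.58, so A_new/A_old = 0.58^(1/0.19) = 0.58^5.263
ln(A_new/A_old) = ln 0.58 / 0.19 = -0.5447 / 0.19 = -2.8670
A_new/A_old = e^-2.8670 ≈ 0.05687
Fraction that can be lost = 1 − 0.05687 = 0.9431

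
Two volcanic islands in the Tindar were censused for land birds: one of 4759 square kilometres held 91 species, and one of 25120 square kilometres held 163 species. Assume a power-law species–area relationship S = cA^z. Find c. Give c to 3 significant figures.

z = ln(S₂/S₁) / ln(A₂/A₁) = ln(163/91) / ln(25120/4759) = 0.5829 / 1.6636 = 0.3504
c = S₁ / A₁^z = 91 / 4759^0.3504 = 91 / 19.43 = 4.683

4.68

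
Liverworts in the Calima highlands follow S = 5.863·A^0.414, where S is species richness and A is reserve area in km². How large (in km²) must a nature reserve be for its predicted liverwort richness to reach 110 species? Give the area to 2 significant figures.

1200 km²

110 = 5.863 × A^0.414  ⇒  A^0.414 = 110/5.863 = 18.76
ln A = ln(18.76) / 0.414 = 2.9318 / 0.414 = 7.0817
A = e^7.0817 ≈ 1190 km²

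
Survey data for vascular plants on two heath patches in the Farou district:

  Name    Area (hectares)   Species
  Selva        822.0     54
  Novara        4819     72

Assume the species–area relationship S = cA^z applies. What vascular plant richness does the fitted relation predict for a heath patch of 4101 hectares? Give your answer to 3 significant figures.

70.1

z = ln(72/54) / ln(4819/822) = 0.2877 / 1.7686 = 0.1627
c = 54 / 822^0.1627 = 54 / 2.979 = 18.12
S₃ = 18.12 × 4101^0.1627 = 18.12 × 3.87 ≈ 70.14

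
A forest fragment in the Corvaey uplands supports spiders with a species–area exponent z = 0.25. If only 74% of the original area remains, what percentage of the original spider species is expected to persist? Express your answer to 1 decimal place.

92.7%

S_new/S_old = (A_new/A_old)^z = 0.74^0.25
= exp(0.25 × ln 0.74) = exp(0.25 × -0.3011) = exp(-0.0753) ≈ 0.9275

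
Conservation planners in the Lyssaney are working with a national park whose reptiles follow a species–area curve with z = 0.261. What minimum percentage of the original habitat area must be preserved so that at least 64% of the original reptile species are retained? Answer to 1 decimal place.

18.1%

Need (A_new/A_old)^0.261 = 0.64, so A_new/A_old = 0.64^(1/0.261) = 0.64^3.831
ln(A_new/A_old) = ln 0.64 / 0.261 = -0.4463 / 0.261 = -1.7099
A_new/A_old = e^-1.7099 ≈ 0.1809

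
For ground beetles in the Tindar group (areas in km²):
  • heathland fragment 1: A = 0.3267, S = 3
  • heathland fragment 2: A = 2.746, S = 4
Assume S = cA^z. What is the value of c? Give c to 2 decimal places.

z = ln(S₂/S₁) / ln(A₂/A₁) = ln(4/3) / ln(2.746/0.3267) = 0.2877 / 2.1289 = 0.1351
c = S₁ / A₁^z = 3 / 0.3267^0.1351 = 3 / 0.8597 = 3.49

3.49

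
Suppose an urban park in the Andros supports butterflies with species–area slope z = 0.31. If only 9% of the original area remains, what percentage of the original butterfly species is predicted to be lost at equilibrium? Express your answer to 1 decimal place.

S_new/S_old = (A_new/A_old)^z = 0.09^0.31
= exp(0.31 × ln 0.09) = exp(0.31 × -2.4079) = exp(-0.7465) ≈ 0.474
Fraction lost = 1 − 0.474 = 0.526

52.6%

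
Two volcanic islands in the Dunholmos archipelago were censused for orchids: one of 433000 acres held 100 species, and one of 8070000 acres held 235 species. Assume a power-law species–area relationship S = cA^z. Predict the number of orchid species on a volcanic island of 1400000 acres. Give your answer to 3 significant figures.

z = ln(235/100) / ln(8070000/433000) = 0.8544 / 2.9252 = 0.2921
c = 100 / 433000^0.2921 = 100 / 44.3 = 2.258
S₃ = 2.258 × 1400000^0.2921 = 2.258 × 62.41 ≈ 140.9

141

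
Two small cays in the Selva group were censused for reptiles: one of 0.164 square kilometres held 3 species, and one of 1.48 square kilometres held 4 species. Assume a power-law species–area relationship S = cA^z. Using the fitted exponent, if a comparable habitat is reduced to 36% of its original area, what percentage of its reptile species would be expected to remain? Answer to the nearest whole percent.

87%

z = ln(4/3) / ln(1.48/0.164) = 0.2877 / 2.1999 = 0.1308
S_new/S_old = (A_new/A_old)^z = 0.36^0.1308 = exp(0.1308 × -1.0217) = 0.8749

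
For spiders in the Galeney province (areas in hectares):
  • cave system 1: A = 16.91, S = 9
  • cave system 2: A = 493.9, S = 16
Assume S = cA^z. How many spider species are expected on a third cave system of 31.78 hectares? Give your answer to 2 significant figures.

10

z = ln(16/9) / ln(493.9/16.91) = 0.5754 / 3.3744 = 0.1705
c = 9 / 16.91^0.1705 = 9 / 1.62 = 5.557
S₃ = 5.557 × 31.78^0.1705 = 5.557 × 1.804 ≈ 10.02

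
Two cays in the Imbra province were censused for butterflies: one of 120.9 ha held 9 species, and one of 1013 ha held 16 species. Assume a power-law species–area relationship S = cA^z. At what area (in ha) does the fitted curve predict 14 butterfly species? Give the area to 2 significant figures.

620 ha

z = ln(16/9) / ln(1013/120.9) = 0.5754 / 2.1257 = 0.2707
c = 9 / 120.9^0.2707 = 9 / 3.661 = 2.458
A = (14/2.458)^(1/0.2707) ⇒ ln A = ln(5.696)/0.2707 = 6.4273
A = e^6.4273 ≈ 618.5 ha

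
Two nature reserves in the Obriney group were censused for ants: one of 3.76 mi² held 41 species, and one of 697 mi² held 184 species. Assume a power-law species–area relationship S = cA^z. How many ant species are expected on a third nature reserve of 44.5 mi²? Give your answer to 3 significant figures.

z = ln(184/41) / ln(697/3.76) = 1.5014 / 5.2224 = 0.2875
c = 41 / 3.76^0.2875 = 41 / 1.463 = 28.02
S₃ = 28.02 × 44.5^0.2875 = 28.02 × 2.978 ≈ 83.43

83.4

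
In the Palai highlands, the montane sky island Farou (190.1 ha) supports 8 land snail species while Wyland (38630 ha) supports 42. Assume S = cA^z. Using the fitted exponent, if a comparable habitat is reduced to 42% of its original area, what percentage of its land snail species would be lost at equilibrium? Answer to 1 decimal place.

z = ln(42/8) / ln(38630/190.1) = 1.6582 / 5.3142 = 0.3120
S_new/S_old = (A_new/A_old)^z = 0.42^0.3120 = exp(0.3120 × -0.8675) = 0.7629
Fraction lost = 1 − 0.7629 = 0.2371

23.7%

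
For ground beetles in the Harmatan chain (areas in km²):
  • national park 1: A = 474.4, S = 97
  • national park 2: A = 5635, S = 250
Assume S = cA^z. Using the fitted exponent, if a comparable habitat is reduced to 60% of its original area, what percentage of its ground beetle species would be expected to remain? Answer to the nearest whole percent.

z = ln(250/97) / ln(5635/474.4) = 0.9467 / 2.4747 = 0.3826
S_new/S_old = (A_new/A_old)^z = 0.6^0.3826 = exp(0.3826 × -0.5108) = 0.8225

82%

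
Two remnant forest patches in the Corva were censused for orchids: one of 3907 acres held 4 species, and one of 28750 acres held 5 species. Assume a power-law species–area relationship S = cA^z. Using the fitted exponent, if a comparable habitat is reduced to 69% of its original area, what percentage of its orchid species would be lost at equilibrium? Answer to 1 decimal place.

4.1%

z = ln(5/4) / ln(28750/3907) = 0.2231 / 1.9959 = 0.1118
S_new/S_old = (A_new/A_old)^z = 0.69^0.1118 = exp(0.1118 × -0.3711) = 0.9594
Fraction lost = 1 − 0.9594 = 0.04064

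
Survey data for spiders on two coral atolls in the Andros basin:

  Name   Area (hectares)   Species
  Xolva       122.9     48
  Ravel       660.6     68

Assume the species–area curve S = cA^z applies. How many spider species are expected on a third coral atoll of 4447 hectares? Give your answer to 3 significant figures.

101

z = ln(68/48) / ln(660.6/122.9) = 0.3483 / 1.6818 = 0.2071
c = 48 / 122.9^0.2071 = 48 / 2.709 = 17.72
S₃ = 17.72 × 4447^0.2071 = 17.72 × 5.696 ≈ 100.9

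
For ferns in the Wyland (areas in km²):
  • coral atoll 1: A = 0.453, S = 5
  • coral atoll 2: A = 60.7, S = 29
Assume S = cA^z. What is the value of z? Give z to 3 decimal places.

Taking logs: ln S = ln c + z ln A, so z = (ln S₂ − ln S₁)/(ln A₂ − ln A₁).
z = ln(29/5) / ln(60.7/0.453) = ln(5.8) / ln(134) = 1.7579 / 4.8978 = 0.3589

0.359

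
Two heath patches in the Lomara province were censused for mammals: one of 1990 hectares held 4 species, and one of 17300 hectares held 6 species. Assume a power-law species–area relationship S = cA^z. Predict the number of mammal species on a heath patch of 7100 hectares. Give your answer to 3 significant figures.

z = ln(6/4) / ln(17300/1990) = 0.4055 / 2.1626 = 0.1875
c = 4 / 1990^0.1875 = 4 / 4.154 = 0.9628
S₃ = 0.9628 × 7100^0.1875 = 0.9628 × 5.273 ≈ 5.077

5.08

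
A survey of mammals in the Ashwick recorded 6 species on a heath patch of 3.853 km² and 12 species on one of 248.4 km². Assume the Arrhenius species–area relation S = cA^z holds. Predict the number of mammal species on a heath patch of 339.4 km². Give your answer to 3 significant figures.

12.6

z = ln(12/6) / ln(248.4/3.853) = 0.6931 / 4.1662 = 0.1664
c = 6 / 3.853^0.1664 = 6 / 1.252 = 4.794
S₃ = 4.794 × 339.4^0.1664 = 4.794 × 2.637 ≈ 12.64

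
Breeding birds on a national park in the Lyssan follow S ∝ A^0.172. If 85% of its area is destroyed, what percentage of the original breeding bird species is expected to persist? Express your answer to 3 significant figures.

72.2%

S_new/S_old = (A_new/A_old)^z = 0.15^0.172
= exp(0.172 × ln 0.15) = exp(0.172 × -1.8971) = exp(-0.3263) ≈ 0.7216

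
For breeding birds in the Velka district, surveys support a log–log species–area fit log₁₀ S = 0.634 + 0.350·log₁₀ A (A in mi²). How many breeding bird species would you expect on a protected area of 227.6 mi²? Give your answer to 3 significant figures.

28.8

S = 4.305 × 227.6^0.35
ln S = ln 4.305 + 0.35 × ln 227.6 = 1.4598 + 0.35 × 5.4276 = 3.3595
S = e^3.3595 ≈ 28.77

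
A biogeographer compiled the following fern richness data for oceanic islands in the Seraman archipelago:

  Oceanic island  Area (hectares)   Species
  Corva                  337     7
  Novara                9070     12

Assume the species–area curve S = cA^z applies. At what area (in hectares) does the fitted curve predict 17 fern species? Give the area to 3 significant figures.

76200 hectares

z = ln(12/7) / ln(9070/337) = 0.5390 / 3.2926 = 0.1637
c = 7 / 337^0.1637 = 7 / 2.593 = 2.7
A = (17/2.7)^(1/0.1637) ⇒ ln A = ln(6.297)/0.1637 = 11.2405
A = e^11.2405 ≈ 76151 hectares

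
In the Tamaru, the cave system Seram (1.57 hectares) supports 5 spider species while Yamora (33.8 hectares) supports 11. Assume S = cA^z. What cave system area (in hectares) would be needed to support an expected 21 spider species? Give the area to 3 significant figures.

419 hectares

z = ln(11/5) / ln(33.8/1.57) = 0.7885 / 3.0694 = 0.2569
c = 5 / 1.57^0.2569 = 5 / 1.123 = 4.453
A = (21/4.453)^(1/0.2569) ⇒ ln A = ln(4.716)/0.2569 = 6.0377
A = e^6.0377 ≈ 418.9 hectares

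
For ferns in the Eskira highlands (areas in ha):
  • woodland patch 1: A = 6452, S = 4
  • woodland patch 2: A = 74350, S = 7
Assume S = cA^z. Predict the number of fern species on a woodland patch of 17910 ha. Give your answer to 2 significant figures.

z = ln(7/4) / ln(74350/6452) = 0.5596 / 2.4444 = 0.2289
c = 4 / 6452^0.2289 = 4 / 7.451 = 0.5369
S₃ = 0.5369 × 17910^0.2289 = 0.5369 × 9.412 ≈ 5.053

5.1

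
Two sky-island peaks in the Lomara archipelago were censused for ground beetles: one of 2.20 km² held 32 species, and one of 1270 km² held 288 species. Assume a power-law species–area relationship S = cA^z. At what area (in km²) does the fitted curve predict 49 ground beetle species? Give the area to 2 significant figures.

z = ln(288/32) / ln(1270/2.2) = 2.1972 / 6.3583 = 0.3456
c = 32 / 2.2^0.3456 = 32 / 1.313 = 24.37
A = (49/24.37)^(1/0.3456) ⇒ ln A = ln(2.011)/0.3456 = 2.0215
A = e^2.0215 ≈ 7.549 km²

7.5 km²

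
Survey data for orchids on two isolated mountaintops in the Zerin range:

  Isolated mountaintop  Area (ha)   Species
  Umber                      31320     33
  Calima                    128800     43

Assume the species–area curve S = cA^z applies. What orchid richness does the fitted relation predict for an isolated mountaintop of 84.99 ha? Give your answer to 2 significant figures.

z = ln(43/33) / ln(128800/31320) = 0.2647 / 1.4140 = 0.1872
c = 33 / 31320^0.1872 = 33 / 6.944 = 4.753
S₃ = 4.753 × 84.99^0.1872 = 4.753 × 2.297 ≈ 10.92

11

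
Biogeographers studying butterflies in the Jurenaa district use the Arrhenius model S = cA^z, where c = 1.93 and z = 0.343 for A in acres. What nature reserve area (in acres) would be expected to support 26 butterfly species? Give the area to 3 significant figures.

26 = 1.93 × A^0.343  ⇒  A^0.343 = 26/1.93 = 13.47
ln A = ln(13.47) / 0.343 = 2.6006 / 0.343 = 7.5819
A = e^7.5819 ≈ 1962 acres

1960 acres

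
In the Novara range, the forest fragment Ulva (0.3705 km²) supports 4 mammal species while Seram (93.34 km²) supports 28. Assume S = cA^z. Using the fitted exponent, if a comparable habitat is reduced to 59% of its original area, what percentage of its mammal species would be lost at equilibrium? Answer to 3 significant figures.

z = ln(28/4) / ln(93.34/0.3705) = 1.9459 / 5.5292 = 0.3519
S_new/S_old = (A_new/A_old)^z = 0.59^0.3519 = exp(0.3519 × -0.5276) = 0.8305
Fraction lost = 1 − 0.8305 = 0.1695

16.9%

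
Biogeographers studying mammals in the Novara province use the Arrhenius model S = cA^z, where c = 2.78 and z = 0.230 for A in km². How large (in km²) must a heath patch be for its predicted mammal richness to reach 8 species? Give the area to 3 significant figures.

99.0 km²

8 = 2.78 × A^0.23  ⇒  A^0.23 = 8/2.78 = 2.878
ln A = ln(2.878) / 0.23 = 1.0570 / 0.23 = 4.5956
A = e^4.5956 ≈ 99.05 km²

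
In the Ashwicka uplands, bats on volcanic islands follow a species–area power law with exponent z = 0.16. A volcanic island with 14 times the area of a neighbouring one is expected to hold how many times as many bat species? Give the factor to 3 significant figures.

1.53

S₂/S₁ = (A₂/A₁)^z = 14^0.16
ln(S₂/S₁) = 0.16 × ln 14 = 0.16 × 2.6391 = 0.4222
S₂/S₁ = e^0.4222 ≈ 1.525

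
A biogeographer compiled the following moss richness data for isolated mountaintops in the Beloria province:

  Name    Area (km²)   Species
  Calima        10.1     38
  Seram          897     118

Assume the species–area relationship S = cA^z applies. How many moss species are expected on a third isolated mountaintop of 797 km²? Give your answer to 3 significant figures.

z = ln(118/38) / ln(897/10.1) = 1.1331 / 4.4865 = 0.2526
c = 38 / 10.1^0.2526 = 38 / 1.793 = 21.19
S₃ = 21.19 × 797^0.2526 = 21.19 × 5.405 ≈ 114.5

115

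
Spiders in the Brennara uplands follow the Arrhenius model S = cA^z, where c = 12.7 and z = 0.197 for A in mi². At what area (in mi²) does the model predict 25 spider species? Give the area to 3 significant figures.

25 = 12.7 × A^0.197  ⇒  A^0.197 = 25/12.7 = 1.969
ln A = ln(1.969) / 0.197 = 0.6773 / 0.197 = 3.4379
A = e^3.4379 ≈ 31.12 mi²

31.1 mi²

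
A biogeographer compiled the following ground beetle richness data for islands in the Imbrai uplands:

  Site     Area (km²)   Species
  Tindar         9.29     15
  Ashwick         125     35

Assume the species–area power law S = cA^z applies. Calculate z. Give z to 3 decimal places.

Taking logs: ln S = ln c + z ln A, so z = (ln S₂ − ln S₁)/(ln A₂ − ln A₁).
z = ln(35/15) / ln(125/9.29) = ln(2.333) / ln(13.46) = 0.8473 / 2.5994 = 0.3260

0.326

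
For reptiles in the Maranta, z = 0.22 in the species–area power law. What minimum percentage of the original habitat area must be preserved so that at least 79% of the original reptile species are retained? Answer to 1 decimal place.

34.3%

Need (A_new/A_old)^0.22 = 0.79, so A_new/A_old = 0.79^(1/0.22) = 0.79^4.545
ln(A_new/A_old) = ln 0.79 / 0.22 = -0.2357 / 0.22 = -1.0715
A_new/A_old = e^-1.0715 ≈ 0.3425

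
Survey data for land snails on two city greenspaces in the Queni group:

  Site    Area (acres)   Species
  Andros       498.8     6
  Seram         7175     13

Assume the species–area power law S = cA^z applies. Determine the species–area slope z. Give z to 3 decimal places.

0.290

Taking logs: ln S = ln c + z ln A, so z = (ln S₂ − ln S₁)/(ln A₂ − ln A₁).
z = ln(13/6) / ln(7175/498.8) = ln(2.167) / ln(14.38) = 0.7732 / 2.6662 = 0.2900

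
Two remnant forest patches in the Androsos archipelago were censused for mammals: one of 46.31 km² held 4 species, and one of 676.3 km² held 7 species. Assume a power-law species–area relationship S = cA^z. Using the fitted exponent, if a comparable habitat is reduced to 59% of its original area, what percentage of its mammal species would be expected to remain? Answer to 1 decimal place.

89.6%

z = ln(7/4) / ln(676.3/46.31) = 0.5596 / 2.6813 = 0.2087
S_new/S_old = (A_new/A_old)^z = 0.59^0.2087 = exp(0.2087 × -0.5276) = 0.8957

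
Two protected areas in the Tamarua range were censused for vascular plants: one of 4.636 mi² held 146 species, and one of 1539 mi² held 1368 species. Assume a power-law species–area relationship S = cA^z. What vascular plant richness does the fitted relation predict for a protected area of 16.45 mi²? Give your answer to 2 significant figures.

240

z = ln(1368/146) / ln(1539/4.636) = 2.2375 / 5.8050 = 0.3854
c = 146 / 4.636^0.3854 = 146 / 1.806 = 80.83
S₃ = 80.83 × 16.45^0.3854 = 80.83 × 2.943 ≈ 237.9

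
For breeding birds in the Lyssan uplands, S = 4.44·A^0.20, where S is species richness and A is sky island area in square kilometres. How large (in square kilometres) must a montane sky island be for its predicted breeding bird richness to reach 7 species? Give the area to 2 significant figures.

9.7 square kilometres

7 = 4.44 × A^0.2  ⇒  A^0.2 = 7/4.44 = 1.577
ln A = ln(1.577) / 0.2 = 0.4553 / 0.2 = 2.2763
A = e^2.2763 ≈ 9.74 square kilometres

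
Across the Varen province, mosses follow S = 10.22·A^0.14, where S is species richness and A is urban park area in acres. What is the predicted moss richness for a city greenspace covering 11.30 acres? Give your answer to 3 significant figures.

S = 10.22 × 11.3^0.14 = 10.22 × 1.404 ≈ 14.35

14.4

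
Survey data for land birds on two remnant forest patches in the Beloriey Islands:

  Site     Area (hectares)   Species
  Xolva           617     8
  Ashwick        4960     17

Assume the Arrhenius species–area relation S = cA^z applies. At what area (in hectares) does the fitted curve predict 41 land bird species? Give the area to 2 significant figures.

57000 hectares

z = ln(17/8) / ln(4960/617) = 0.7538 / 2.0843 = 0.3616
c = 8 / 617^0.3616 = 8 / 10.21 = 0.7834
A = (41/0.7834)^(1/0.3616) ⇒ ln A = ln(52.33)/0.3616 = 10.9435
A = e^10.9435 ≈ 56584 hectares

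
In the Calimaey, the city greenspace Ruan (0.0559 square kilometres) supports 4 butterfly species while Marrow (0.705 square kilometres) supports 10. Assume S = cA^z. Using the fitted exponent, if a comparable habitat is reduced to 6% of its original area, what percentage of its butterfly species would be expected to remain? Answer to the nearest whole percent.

36%

z = ln(10/4) / ln(0.705/0.0559) = 0.9163 / 2.5346 = 0.3615
S_new/S_old = (A_new/A_old)^z = 0.06^0.3615 = exp(0.3615 × -2.8134) = 0.3617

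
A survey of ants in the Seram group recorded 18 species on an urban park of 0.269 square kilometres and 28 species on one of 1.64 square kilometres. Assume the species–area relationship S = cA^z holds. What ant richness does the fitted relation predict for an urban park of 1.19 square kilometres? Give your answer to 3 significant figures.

z = ln(28/18) / ln(1.64/0.269) = 0.4418 / 1.8077 = 0.2444
c = 18 / 0.269^0.2444 = 18 / 0.7255 = 24.81
S₃ = 24.81 × 1.19^0.2444 = 24.81 × 1.043 ≈ 25.89

25.9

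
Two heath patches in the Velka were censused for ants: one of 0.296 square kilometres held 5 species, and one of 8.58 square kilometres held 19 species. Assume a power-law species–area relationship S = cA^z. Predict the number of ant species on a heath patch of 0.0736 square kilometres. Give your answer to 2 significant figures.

2.9

z = ln(19/5) / ln(8.58/0.296) = 1.3350 / 3.3668 = 0.3965
c = 5 / 0.296^0.3965 = 5 / 0.6171 = 8.102
S₃ = 8.102 × 0.0736^0.3965 = 8.102 × 0.3554 ≈ 2.879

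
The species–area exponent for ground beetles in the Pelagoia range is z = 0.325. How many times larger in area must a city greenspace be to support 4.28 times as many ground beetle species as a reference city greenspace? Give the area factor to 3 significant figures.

87.7

(A₂/A₁)^0.325 = 4.28, so A₂/A₁ = 4.28^(1/0.325) = 4.28^3.077
ln(A₂/A₁) = ln 4.28 / 0.325 = 1.4540 / 0.325 = 4.4737
A₂/A₁ = e^4.4737 ≈ 87.68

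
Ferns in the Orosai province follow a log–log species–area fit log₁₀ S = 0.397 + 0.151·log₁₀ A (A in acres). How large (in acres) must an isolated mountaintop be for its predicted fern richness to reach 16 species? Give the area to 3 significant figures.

221000 acres

16 = 2.495 × A^0.151  ⇒  A^0.151 = 16/2.495 = 6.414
ln A = ln(6.414) / 0.151 = 1.8585 / 0.151 = 12.3077
A = e^12.3077 ≈ 221394 acres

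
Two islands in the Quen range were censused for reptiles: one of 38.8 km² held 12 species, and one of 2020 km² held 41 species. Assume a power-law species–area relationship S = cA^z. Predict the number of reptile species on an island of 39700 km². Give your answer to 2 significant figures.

z = ln(41/12) / ln(2020/38.8) = 1.2287 / 3.9524 = 0.3109
c = 12 / 38.8^0.3109 = 12 / 3.118 = 3.848
S₃ = 3.848 × 39700^0.3109 = 3.848 × 26.89 ≈ 103.5

100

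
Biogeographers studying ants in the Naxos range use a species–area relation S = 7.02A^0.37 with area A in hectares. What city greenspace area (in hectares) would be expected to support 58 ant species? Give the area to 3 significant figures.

58 = 7.02 × A^0.37  ⇒  A^0.37 = 58/7.02 = 8.262
ln A = ln(8.262) / 0.37 = 2.1117 / 0.37 = 5.7072
A = e^5.7072 ≈ 301 hectares

301 hectares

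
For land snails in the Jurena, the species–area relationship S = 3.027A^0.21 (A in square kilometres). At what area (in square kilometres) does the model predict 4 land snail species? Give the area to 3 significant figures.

3.77 square kilometres

4 = 3.027 × A^0.21  ⇒  A^0.21 = 4/3.027 = 1.321
ln A = ln(1.321) / 0.21 = 0.2787 / 0.21 = 1.3272
A = e^1.3272 ≈ 3.771 square kilometres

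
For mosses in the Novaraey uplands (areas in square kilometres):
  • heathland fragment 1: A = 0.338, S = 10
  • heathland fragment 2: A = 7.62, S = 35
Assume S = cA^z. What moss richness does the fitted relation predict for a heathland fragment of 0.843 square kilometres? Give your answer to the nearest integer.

14

z = ln(35/10) / ln(7.62/0.338) = 1.2528 / 3.1155 = 0.4021
c = 10 / 0.338^0.4021 = 10 / 0.6465 = 15.47
S₃ = 15.47 × 0.843^0.4021 = 15.47 × 0.9336 ≈ 14.44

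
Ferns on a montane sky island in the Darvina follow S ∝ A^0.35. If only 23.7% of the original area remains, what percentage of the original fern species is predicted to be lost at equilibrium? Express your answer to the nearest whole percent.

S_new/S_old = (A_new/A_old)^z = 0.237^0.35
= exp(0.35 × ln 0.237) = exp(0.35 × -1.4397) = exp(-0.5039) ≈ 0.6042
Fraction lost = 1 − 0.6042 = 0.3958

40%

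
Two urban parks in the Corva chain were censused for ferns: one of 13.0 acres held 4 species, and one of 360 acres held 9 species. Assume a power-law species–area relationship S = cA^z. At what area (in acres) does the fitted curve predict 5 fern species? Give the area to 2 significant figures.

z = ln(9/4) / ln(360/13) = 0.8109 / 3.3212 = 0.2442
c = 4 / 13^0.2442 = 4 / 1.871 = 2.138
A = (5/2.138)^(1/0.2442) ⇒ ln A = ln(2.338)/0.2442 = 3.4788
A = e^3.4788 ≈ 32.42 acres

32 acres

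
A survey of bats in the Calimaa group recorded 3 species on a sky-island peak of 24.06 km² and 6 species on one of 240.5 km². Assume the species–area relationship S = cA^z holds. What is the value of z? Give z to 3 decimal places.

0.301

Taking logs: ln S = ln c + z ln A, so z = (ln S₂ − ln S₁)/(ln A₂ − ln A₁).
z = ln(6/3) / ln(240.5/24.06) = ln(2) / ln(9.996) = 0.6931 / 2.3022 = 0.3011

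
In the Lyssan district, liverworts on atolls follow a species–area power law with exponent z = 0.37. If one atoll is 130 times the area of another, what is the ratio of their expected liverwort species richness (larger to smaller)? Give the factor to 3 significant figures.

6.06

S₂/S₁ = (A₂/A₁)^z = 130^0.37
ln(S₂/S₁) = 0.37 × ln 130 = 0.37 × 4.8675 = 1.8010
S₂/S₁ = e^1.8010 ≈ 6.056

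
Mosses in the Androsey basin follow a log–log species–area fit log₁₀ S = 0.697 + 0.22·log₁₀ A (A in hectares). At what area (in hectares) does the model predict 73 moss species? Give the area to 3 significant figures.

200000 hectares

73 = 4.977 × A^0.22  ⇒  A^0.22 = 73/4.977 = 14.67
ln A = ln(14.67) / 0.22 = 2.6856 / 0.22 = 12.2071
A = e^12.2071 ≈ 200202 hectares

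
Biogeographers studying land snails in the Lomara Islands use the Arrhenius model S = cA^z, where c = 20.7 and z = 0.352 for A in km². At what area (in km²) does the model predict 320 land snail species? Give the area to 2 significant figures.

320 = 20.7 × A^0.352  ⇒  A^0.352 = 320/20.7 = 15.46
ln A = ln(15.46) / 0.352 = 2.7382 / 0.352 = 7.7789
A = e^7.7789 ≈ 2390 km²

2400 km²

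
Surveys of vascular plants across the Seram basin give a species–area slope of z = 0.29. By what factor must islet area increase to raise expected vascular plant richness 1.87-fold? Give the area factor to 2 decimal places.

(A₂/A₁)^0.29 = 1.87, so A₂/A₁ = 1.87^(1/0.29) = 1.87^3.448
ln(A₂/A₁) = ln 1.87 / 0.29 = 0.6259 / 0.29 = 2.1584
A₂/A₁ = e^2.1584 ≈ 8.657

8.66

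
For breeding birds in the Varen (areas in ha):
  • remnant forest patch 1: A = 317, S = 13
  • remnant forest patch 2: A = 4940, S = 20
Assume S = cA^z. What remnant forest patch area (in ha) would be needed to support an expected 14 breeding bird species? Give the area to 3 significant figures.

z = ln(20/13) / ln(4940/317) = 0.4308 / 2.7462 = 0.1569
c = 13 / 317^0.1569 = 13 / 2.468 = 5.268
A = (14/5.268)^(1/0.1569) ⇒ ln A = ln(2.658)/0.1569 = 6.2313
A = e^6.2313 ≈ 508.4 ha

508 ha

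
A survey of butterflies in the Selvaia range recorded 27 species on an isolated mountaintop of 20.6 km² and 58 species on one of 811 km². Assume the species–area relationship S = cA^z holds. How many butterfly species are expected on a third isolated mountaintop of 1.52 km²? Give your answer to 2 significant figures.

16

z = ln(58/27) / ln(811/20.6) = 0.7646 / 3.6730 = 0.2082
c = 27 / 20.6^0.2082 = 27 / 1.877 = 14.38
S₃ = 14.38 × 1.52^0.2082 = 14.38 × 1.091 ≈ 15.69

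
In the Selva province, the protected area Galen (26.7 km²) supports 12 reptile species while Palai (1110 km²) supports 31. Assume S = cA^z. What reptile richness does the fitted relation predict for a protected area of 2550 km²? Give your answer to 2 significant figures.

z = ln(31/12) / ln(1110/26.7) = 0.9491 / 3.7275 = 0.2546
c = 12 / 26.7^0.2546 = 12 / 2.308 = 5.2
S₃ = 5.2 × 2550^0.2546 = 5.2 × 7.368 ≈ 38.31

38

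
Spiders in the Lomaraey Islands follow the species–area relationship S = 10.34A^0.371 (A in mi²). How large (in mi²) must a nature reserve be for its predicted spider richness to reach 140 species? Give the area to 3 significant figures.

140 = 10.34 × A^0.371  ⇒  A^0.371 = 140/10.34 = 13.54
ln A = ln(13.54) / 0.371 = 2.6056 / 0.371 = 7.0232
A = e^7.0232 ≈ 1122 mi²

1120 mi²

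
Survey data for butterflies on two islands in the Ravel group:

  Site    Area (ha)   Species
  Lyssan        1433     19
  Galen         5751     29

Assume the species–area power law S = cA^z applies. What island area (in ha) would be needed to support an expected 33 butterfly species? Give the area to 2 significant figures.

z = ln(29/19) / ln(5751/1433) = 0.4229 / 1.3896 = 0.3043
c = 19 / 1433^0.3043 = 19 / 9.129 = 2.081
A = (33/2.081)^(1/0.3043) ⇒ ln A = ln(15.86)/0.3043 = 9.0817
A = e^9.0817 ≈ 8793 ha

8800 ha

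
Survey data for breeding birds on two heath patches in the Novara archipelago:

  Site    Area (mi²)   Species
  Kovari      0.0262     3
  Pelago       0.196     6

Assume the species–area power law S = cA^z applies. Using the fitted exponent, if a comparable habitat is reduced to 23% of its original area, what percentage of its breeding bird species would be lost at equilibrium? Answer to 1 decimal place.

z = ln(6/3) / ln(0.196/0.0262) = 0.6931 / 2.0124 = 0.3444
S_new/S_old = (A_new/A_old)^z = 0.23^0.3444 = exp(0.3444 × -1.4697) = 0.6028
Fraction lost = 1 − 0.6028 = 0.3972

39.7%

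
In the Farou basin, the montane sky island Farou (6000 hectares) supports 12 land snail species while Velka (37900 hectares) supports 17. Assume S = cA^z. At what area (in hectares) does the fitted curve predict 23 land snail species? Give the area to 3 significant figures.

z = ln(17/12) / ln(37900/6000) = 0.3483 / 1.8432 = 0.1890
c = 12 / 6000^0.1890 = 12 / 5.176 = 2.319
A = (23/2.319)^(1/0.1890) ⇒ ln A = ln(9.92)/0.1890 = 12.1423
A = e^12.1423 ≈ 187650 hectares

188000 hectares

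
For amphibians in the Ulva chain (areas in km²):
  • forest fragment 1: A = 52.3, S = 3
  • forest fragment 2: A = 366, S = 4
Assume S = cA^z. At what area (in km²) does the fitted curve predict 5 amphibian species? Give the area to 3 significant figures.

z = ln(4/3) / ln(366/52.3) = 0.2877 / 1.9456 = 0.1479
c = 3 / 52.3^0.1479 = 3 / 1.795 = 1.671
A = (5/1.671)^(1/0.1479) ⇒ ln A = ln(2.992)/0.1479 = 7.4118
A = e^7.4118 ≈ 1655 km²

1660 km²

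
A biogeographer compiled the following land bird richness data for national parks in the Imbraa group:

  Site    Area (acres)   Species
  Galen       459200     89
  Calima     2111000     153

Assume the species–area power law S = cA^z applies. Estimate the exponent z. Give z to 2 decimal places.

0.36

Taking logs: ln S = ln c + z ln A, so z = (ln S₂ − ln S₁)/(ln A₂ − ln A₁).
z = ln(153/89) / ln(2111000/459200) = ln(1.719) / ln(4.597) = 0.5418 / 1.5254 = 0.3552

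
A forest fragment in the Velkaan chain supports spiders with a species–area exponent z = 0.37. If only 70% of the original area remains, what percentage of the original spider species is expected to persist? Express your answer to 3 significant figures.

87.6%

S_new/S_old = (A_new/A_old)^z = 0.7^0.37
= exp(0.37 × ln 0.7) = exp(0.37 × -0.3567) = exp(-0.1320) ≈ 0.8764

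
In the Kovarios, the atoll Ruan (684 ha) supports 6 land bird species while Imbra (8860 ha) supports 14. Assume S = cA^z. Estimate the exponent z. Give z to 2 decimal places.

Taking logs: ln S = ln c + z ln A, so z = (ln S₂ − ln S₁)/(ln A₂ − ln A₁).
z = ln(14/6) / ln(8860/684) = ln(2.333) / ln(12.95) = 0.8473 / 2.5613 = 0.3308

0.33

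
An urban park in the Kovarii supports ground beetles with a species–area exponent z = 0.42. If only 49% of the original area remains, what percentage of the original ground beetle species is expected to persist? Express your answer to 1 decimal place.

S_new/S_old = (A_new/A_old)^z = 0.49^0.42
= exp(0.42 × ln 0.49) = exp(0.42 × -0.7133) = exp(-0.2996) ≈ 0.7411

74.1%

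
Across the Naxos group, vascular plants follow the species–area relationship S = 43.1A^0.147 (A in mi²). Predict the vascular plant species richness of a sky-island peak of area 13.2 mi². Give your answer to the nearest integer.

63 species

S = 43.1 × 13.2^0.147
ln S = ln 43.1 + 0.147 × ln 13.2 = 3.7635 + 0.147 × 2.5802 = 4.1428
S = e^4.1428 ≈ 62.98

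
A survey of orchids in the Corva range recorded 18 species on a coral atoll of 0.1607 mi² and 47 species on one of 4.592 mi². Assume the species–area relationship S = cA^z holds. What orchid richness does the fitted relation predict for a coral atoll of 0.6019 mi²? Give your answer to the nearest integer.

26

z = ln(47/18) / ln(4.592/0.1607) = 0.9598 / 3.3525 = 0.2863
c = 18 / 0.1607^0.2863 = 18 / 0.5925 = 30.38
S₃ = 30.38 × 0.6019^0.2863 = 30.38 × 0.8647 ≈ 26.27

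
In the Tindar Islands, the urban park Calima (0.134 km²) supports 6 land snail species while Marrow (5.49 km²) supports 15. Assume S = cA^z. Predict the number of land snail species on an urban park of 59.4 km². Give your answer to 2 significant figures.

27

z = ln(15/6) / ln(5.49/0.134) = 0.9163 / 3.7128 = 0.2468
c = 6 / 0.134^0.2468 = 6 / 0.6089 = 9.853
S₃ = 9.853 × 59.4^0.2468 = 9.853 × 2.74 ≈ 27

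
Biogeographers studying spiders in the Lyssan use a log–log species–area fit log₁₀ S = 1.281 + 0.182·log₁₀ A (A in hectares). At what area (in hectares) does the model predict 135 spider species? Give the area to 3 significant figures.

46400 hectares

135 = 19.1 × A^0.182  ⇒  A^0.182 = 135/19.1 = 7.069
ln A = ln(7.069) / 0.182 = 1.9557 / 0.182 = 10.7454
A = e^10.7454 ≈ 46416 hectares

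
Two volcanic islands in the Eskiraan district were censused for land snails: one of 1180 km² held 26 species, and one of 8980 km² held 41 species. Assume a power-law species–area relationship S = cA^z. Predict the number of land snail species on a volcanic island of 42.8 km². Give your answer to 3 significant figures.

12.4

z = ln(41/26) / ln(8980/1180) = 0.4555 / 2.0295 = 0.2244
c = 26 / 1180^0.2244 = 26 / 4.891 = 5.316
S₃ = 5.316 × 42.8^0.2244 = 5.316 × 2.324 ≈ 12.35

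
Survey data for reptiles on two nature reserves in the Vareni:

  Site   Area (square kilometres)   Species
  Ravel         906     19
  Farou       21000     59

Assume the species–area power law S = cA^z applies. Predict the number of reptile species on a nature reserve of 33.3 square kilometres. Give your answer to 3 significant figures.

5.78

z = ln(59/19) / ln(21000/906) = 1.1331 / 3.1432 = 0.3605
c = 19 / 906^0.3605 = 19 / 11.64 = 1.632
S₃ = 1.632 × 33.3^0.3605 = 1.632 × 3.539 ≈ 5.775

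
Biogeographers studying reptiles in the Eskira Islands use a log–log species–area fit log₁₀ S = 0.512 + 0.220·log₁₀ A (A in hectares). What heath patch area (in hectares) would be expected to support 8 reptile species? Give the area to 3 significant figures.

8 = 3.251 × A^0.22  ⇒  A^0.22 = 8/3.251 = 2.461
ln A = ln(2.461) / 0.22 = 0.9005 / 0.22 = 4.0933
A = e^4.0933 ≈ 59.94 hectares

59.9 hectares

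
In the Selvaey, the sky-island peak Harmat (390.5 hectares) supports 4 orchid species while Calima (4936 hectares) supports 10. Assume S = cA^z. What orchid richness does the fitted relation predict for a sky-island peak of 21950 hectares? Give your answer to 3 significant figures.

17.1

z = ln(10/4) / ln(4936/390.5) = 0.9163 / 2.5369 = 0.3612
c = 4 / 390.5^0.3612 = 4 / 8.631 = 0.4634
S₃ = 0.4634 × 21950^0.3612 = 0.4634 × 36.99 ≈ 17.14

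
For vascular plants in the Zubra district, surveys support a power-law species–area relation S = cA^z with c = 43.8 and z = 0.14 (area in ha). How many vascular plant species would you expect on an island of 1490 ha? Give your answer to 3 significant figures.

122

S = 43.8 × 1490^0.14 = 43.8 × 2.781 ≈ 121.8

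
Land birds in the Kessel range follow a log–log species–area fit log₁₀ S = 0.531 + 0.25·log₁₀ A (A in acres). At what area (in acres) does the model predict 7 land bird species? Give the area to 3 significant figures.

7 = 3.396 × A^0.25  ⇒  A^0.25 = 7/3.396 = 2.061
ln A = ln(2.061) / 0.25 = 0.7232 / 0.25 = 2.8929
A = e^2.8929 ≈ 18.05 acres

18.0 acres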